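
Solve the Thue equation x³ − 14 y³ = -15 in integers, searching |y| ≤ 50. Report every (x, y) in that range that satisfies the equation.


The equation is x³ - 14y³ = -15. For fixed y, x³ = 14·y³ − 15, so a solution requires the RHS to be a perfect cube.
Strategy: iterate y from -50 to 50, compute RHS = 14·y³ − 15, and check whether it is a (positive or negative) perfect cube.
Check small values of y:
  y = 0: RHS = -15 is not a perfect cube.
  y = 1: RHS = -1 = (-1)³ ⇒ x = -1 works.
  y = -1: RHS = -29 is not a perfect cube.
  y = 2: RHS = 97 is not a perfect cube.
  y = -2: RHS = -127 is not a perfect cube.
  y = 3: RHS = 363 is not a perfect cube.
  y = -3: RHS = -393 is not a perfect cube.
Continuing the search up to |y| = 50 finds no further solutions beyond those listed.
Collected solutions: (-1, 1).

Solutions (with |y| ≤ 50): (-1, 1).


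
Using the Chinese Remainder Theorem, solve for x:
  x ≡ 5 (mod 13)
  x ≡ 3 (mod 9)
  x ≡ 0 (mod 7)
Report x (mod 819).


Moduli 13, 9, 7 are pairwise coprime; by CRT there is a unique solution modulo M = 13 · 9 · 7 = 819.
Solve pairwise, accumulating the modulus:
  Start with x ≡ 5 (mod 13).
  Combine with x ≡ 3 (mod 9): since gcd(13, 9) = 1, we get a unique residue mod 117.
    Write x = 5 + 13·t and substitute into x ≡ 3 (mod 9): 13·t ≡ 3 − 5 = -2 (mod 9).
    Reduce coefficients mod 9: 4·t ≡ 7 (mod 9).
    The inverse of 4 mod 9 is 7 (since 4·7 = 28 = 3·9 + 1), so t ≡ 7·7 = 49 ≡ 4 (mod 9).
    Then x = 5 + 13·4 = 57, valid modulo lcm(13, 9) = 117: x ≡ 57 (mod 117).
  Combine with x ≡ 0 (mod 7): since gcd(117, 7) = 1, we get a unique residue mod 819.
    Write x = 57 + 117·t and substitute into x ≡ 0 (mod 7): 117·t ≡ 0 − 57 = -57 (mod 7).
    Reduce coefficients mod 7: 5·t ≡ 6 (mod 7).
    The inverse of 5 mod 7 is 3 (since 5·3 = 15 = 2·7 + 1), so t ≡ 3·6 = 18 ≡ 4 (mod 7).
    Then x = 57 + 117·4 = 525, valid modulo lcm(117, 7) = 819: x ≡ 525 (mod 819).
Verify: 525 mod 13 = 5 ✓, 525 mod 9 = 3 ✓, 525 mod 7 = 0 ✓.

x ≡ 525 (mod 819).


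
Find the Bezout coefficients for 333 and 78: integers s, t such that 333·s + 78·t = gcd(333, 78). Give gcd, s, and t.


Euclidean algorithm on (333, 78) — divide until remainder is 0:
  333 = 4 · 78 + 21
  78 = 3 · 21 + 15
  21 = 1 · 15 + 6
  15 = 2 · 6 + 3
  6 = 2 · 3 + 0
gcd(333, 78) = 3.
Track Bezout coefficients alongside the remainders: start with r₀ = 333 = a·1 + b·0 (s = 1, t = 0) and r₁ = 78 = a·0 + b·1 (s = 0, t = 1); each new remainder r_{k+1} = r_{k-1} − q_k·r_k inherits s_{k+1} = s_{k-1} − q_k·s_k, t_{k+1} = t_{k-1} − q_k·t_k, so r_k = a·s_k + b·t_k at every step:
  q = 4: r = 21, s = 1 − 4·0 = 1, t = 0 − 4·1 = -4  (check: 333·1 + 78·(-4) = 21)
  q = 3: r = 15, s = 0 − 3·1 = -3, t = 1 − 3·(-4) = 13  (check: 333·(-3) + 78·13 = 15)
  q = 1: r = 6, s = 1 − 1·(-3) = 4, t = -4 − 1·13 = -17  (check: 333·4 + 78·(-17) = 6)
  q = 2: r = 3, s = -3 − 2·4 = -11, t = 13 − 2·(-17) = 47  (check: 333·(-11) + 78·47 = 3)
The row with r = 3 (the gcd) gives the Bezout coefficients s = -11, t = 47.
Result: 333 · (-11) + 78 · (47) = 3.

gcd(333, 78) = 3; s = -11, t = 47 (check: 333·(-11) + 78·47 = 3).


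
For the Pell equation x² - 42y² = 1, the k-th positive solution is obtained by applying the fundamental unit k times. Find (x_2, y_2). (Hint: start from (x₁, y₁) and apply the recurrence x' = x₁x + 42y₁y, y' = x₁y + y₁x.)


Step 1: Find the fundamental solution (x₁, y₁) of x² - 42y² = 1.
  Expand √42 as a continued fraction. a₀ = ⌊√42⌋ = 6; iterate m_{k+1} = d_k·a_k − m_k, d_{k+1} = (42 − m_{k+1}²)/d_k, a_{k+1} = ⌊(a₀ + m_{k+1})/d_{k+1}⌋ (starting m₀ = 0, d₀ = 1), with convergents p_k = a_k·p_{k-1} + p_{k-2}, q_k = a_k·q_{k-1} + q_{k-2} (p₋₁ = 1, q₋₁ = 0):
  k = 0: a₀ = 6; p₀/q₀ = 6/1; p₀² − 42·q₀² = 36 − 42 = -6.
  k = 1: m = 6, d = 6, a = ⌊(6 + 6)/6⌋ = 2; p/q = (2·6 + 1)/(2·1 + 0) = 13/2; p² − 42·q² = 169 − 168 = 1.
  The first convergent with p² − 42·q² = 1 gives the fundamental solution (x₁, y₁) = (13, 2).
Step 2: Apply the recurrence (x_{n+1}, y_{n+1}) = (x₁x_n + 42y₁y_n, x₁y_n + y₁x_n) repeatedly.
  From (x_1, y_1) = (13, 2): x_2 = 13·13 + 42·2·2 = 337; y_2 = 13·2 + 2·13 = 52.
Step 3: Verify x_2² - 42·y_2² = 113569 - 113568 = 1 (should be 1). ✓

(x_1, y_1) = (13, 2); (x_2, y_2) = (337, 52).


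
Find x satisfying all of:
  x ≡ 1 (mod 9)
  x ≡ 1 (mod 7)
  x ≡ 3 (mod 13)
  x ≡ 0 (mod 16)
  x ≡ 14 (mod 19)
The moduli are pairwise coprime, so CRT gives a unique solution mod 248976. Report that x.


Product of moduli M = 9 · 7 · 13 · 16 · 19 = 248976.
Merge one congruence at a time:
  Start: x ≡ 1 (mod 9).
  Combine with x ≡ 1 (mod 7); new modulus lcm = 63.
    Write x = 1 + 9·t and substitute into x ≡ 1 (mod 7): 9·t ≡ 1 − 1 = 0 (mod 7).
    Reduce coefficients mod 7: 2·t ≡ 0 (mod 7).
    The inverse of 2 mod 7 is 4 (since 2·4 = 8 = 1·7 + 1), so t ≡ 4·0 = 0 ≡ 0 (mod 7).
    Then x = 1 + 9·0 = 1, valid modulo lcm(9, 7) = 63: x ≡ 1 (mod 63).
  Combine with x ≡ 3 (mod 13); new modulus lcm = 819.
    Write x = 1 + 63·t and substitute into x ≡ 3 (mod 13): 63·t ≡ 3 − 1 = 2 (mod 13).
    Reduce coefficients mod 13: 11·t ≡ 2 (mod 13).
    The inverse of 11 mod 13 is 6 (since 11·6 = 66 = 5·13 + 1), so t ≡ 6·2 = 12 ≡ 12 (mod 13).
    Then x = 1 + 63·12 = 757, valid modulo lcm(63, 13) = 819: x ≡ 757 (mod 819).
  Combine with x ≡ 0 (mod 16); new modulus lcm = 13104.
    Write x = 757 + 819·t and substitute into x ≡ 0 (mod 16): 819·t ≡ 0 − 757 = -757 (mod 16).
    Reduce coefficients mod 16: 3·t ≡ 11 (mod 16).
    The inverse of 3 mod 16 is 11 (since 3·11 = 33 = 2·16 + 1), so t ≡ 11·11 = 121 ≡ 9 (mod 16).
    Then x = 757 + 819·9 = 8128, valid modulo lcm(819, 16) = 13104: x ≡ 8128 (mod 13104).
  Combine with x ≡ 14 (mod 19); new modulus lcm = 248976.
    Write x = 8128 + 13104·t and substitute into x ≡ 14 (mod 19): 13104·t ≡ 14 − 8128 = -8114 (mod 19).
    Reduce coefficients mod 19: 13·t ≡ 18 (mod 19).
    The inverse of 13 mod 19 is 3 (since 13·3 = 39 = 2·19 + 1), so t ≡ 3·18 = 54 ≡ 16 (mod 19).
    Then x = 8128 + 13104·16 = 217792, valid modulo lcm(13104, 19) = 248976: x ≡ 217792 (mod 248976).
Verify against each original: 217792 mod 9 = 1, 217792 mod 7 = 1, 217792 mod 13 = 3, 217792 mod 16 = 0, 217792 mod 19 = 14.

x ≡ 217792 (mod 248976).


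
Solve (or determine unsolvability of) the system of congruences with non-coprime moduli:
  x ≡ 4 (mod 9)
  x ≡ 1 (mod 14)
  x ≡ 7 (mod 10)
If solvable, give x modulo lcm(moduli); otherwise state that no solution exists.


Moduli 9, 14, 10 are not pairwise coprime, so CRT works modulo lcm(m_i) when all pairwise compatibility conditions hold.
Pairwise compatibility: gcd(m_i, m_j) must divide a_i - a_j for every pair.
Merge one congruence at a time:
  Start: x ≡ 4 (mod 9).
  Combine with x ≡ 1 (mod 14): gcd(9, 14) = 1; 1 - 4 = -3, which IS divisible by 1, so compatible.
    Write x = 4 + 9·t and substitute into x ≡ 1 (mod 14): 9·t ≡ 1 − 4 = -3 (mod 14).
    Reduce coefficients mod 14: 9·t ≡ 11 (mod 14).
    The inverse of 9 mod 14 is 11 (since 9·11 = 99 = 7·14 + 1), so t ≡ 11·11 = 121 ≡ 9 (mod 14).
    Then x = 4 + 9·9 = 85, valid modulo lcm(9, 14) = 126: x ≡ 85 (mod 126).
  Combine with x ≡ 7 (mod 10): gcd(126, 10) = 2; 7 - 85 = -78, which IS divisible by 2, so compatible.
    Write x = 85 + 126·t and substitute into x ≡ 7 (mod 10): 126·t ≡ 7 − 85 = -78 (mod 10).
    Divide the congruence (and modulus) by g = 2: 63·t ≡ -39 (mod 5).
    Reduce coefficients mod 5: 3·t ≡ 1 (mod 5).
    The inverse of 3 mod 5 is 2 (since 3·2 = 6 = 1·5 + 1), so t ≡ 2·1 = 2 ≡ 2 (mod 5).
    Then x = 85 + 126·2 = 337, valid modulo lcm(126, 10) = 630: x ≡ 337 (mod 630).
Verify: 337 mod 9 = 4, 337 mod 14 = 1, 337 mod 10 = 7.

x ≡ 337 (mod 630).


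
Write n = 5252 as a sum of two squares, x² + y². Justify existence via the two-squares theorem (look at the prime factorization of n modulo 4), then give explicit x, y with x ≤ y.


Step 1: Factor n = 5252 = 2^2 · 13 · 101.
Step 2: Check the mod-4 condition on each prime factor: 2 = 2 (special); 13 ≡ 1 (mod 4), exponent 1; 101 ≡ 1 (mod 4), exponent 1.
All primes ≡ 3 (mod 4) appear to even exponent (or don't appear), so by the two-squares theorem n IS expressible as a sum of two squares.
Step 3: Build a representation. Group n = k² · m with k = 2 and m = 13 · 101 = 1313 (a product of primes ≡ 1 (mod 4)); a representation of m scales to one of n via (k·x)² + (k·y)² = k²(x² + y²). Each prime p ≡ 1 (mod 4) is itself a sum of two squares; find a² by testing p − a² for a perfect square:
  13: 13 − 1² = 12, 13 − 2² = 9 = 3² ⇒ 13 = 2² + 3².
  101: 101 − 1² = 100 = 10² ⇒ 101 = 1² + 10².
  Combine using the Brahmagupta–Fibonacci identity (a² + b²)(c² + d²) = (ac − bd)² + (ad + bc)² = (ac + bd)² + (ad − bc)²:
  13 · 101 = 1313: from (2² + 3²)(1² + 10²), take (2·1 − 3·10, 2·10 + 3·1) = (2 − 30, 20 + 3) = (-28, 23); dropping signs (only squares matter) gives (28, 23); check 28² + 23² = 784 + 529 = 1313 ✓.
  Scale by k = 2: (2·28, 2·23) = (56, 46).
Step 4: Order so x ≤ y and verify: 46² + 56² = 2116 + 3136 = 5252 = n. ✓

n = 5252 = 46² + 56² (one valid representation with x ≤ y).


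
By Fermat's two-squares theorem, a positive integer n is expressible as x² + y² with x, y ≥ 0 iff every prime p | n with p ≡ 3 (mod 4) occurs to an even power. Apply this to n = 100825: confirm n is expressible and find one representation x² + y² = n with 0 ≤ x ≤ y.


Step 1: Factor n = 100825 = 5^2 · 37 · 109.
Step 2: Check the mod-4 condition on each prime factor: 5 ≡ 1 (mod 4), exponent 2; 37 ≡ 1 (mod 4), exponent 1; 109 ≡ 1 (mod 4), exponent 1.
All primes ≡ 3 (mod 4) appear to even exponent (or don't appear), so by the two-squares theorem n IS expressible as a sum of two squares.
Step 3: Build a representation. Group n = k² · m with k = 5 and m = 37 · 109 = 4033 (a product of primes ≡ 1 (mod 4)); a representation of m scales to one of n via (k·x)² + (k·y)² = k²(x² + y²). Each prime p ≡ 1 (mod 4) is itself a sum of two squares; find a² by testing p − a² for a perfect square:
  37: 37 − 1² = 36 = 6² ⇒ 37 = 1² + 6².
  109: 109 − 1² = 108, 109 − 2² = 105, 109 − 3² = 100 = 10² ⇒ 109 = 3² + 10².
  Combine using the Brahmagupta–Fibonacci identity (a² + b²)(c² + d²) = (ac − bd)² + (ad + bc)² = (ac + bd)² + (ad − bc)²:
  37 · 109 = 4033: from (1² + 6²)(3² + 10²), take (1·3 − 6·10, 1·10 + 6·3) = (3 − 60, 10 + 18) = (-57, 28); dropping signs (only squares matter) gives (57, 28); check 57² + 28² = 3249 + 784 = 4033 ✓.
  Scale by k = 5: (5·57, 5·28) = (285, 140).
Step 4: Order so x ≤ y and verify: 140² + 285² = 19600 + 81225 = 100825 = n. ✓

n = 100825 = 140² + 285² (one valid representation with x ≤ y).


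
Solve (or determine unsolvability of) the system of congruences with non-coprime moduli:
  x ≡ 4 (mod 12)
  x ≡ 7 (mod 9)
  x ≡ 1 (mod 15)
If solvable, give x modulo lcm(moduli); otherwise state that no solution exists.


Moduli 12, 9, 15 are not pairwise coprime, so CRT works modulo lcm(m_i) when all pairwise compatibility conditions hold.
Pairwise compatibility: gcd(m_i, m_j) must divide a_i - a_j for every pair.
Merge one congruence at a time:
  Start: x ≡ 4 (mod 12).
  Combine with x ≡ 7 (mod 9): gcd(12, 9) = 3; 7 - 4 = 3, which IS divisible by 3, so compatible.
    Write x = 4 + 12·t and substitute into x ≡ 7 (mod 9): 12·t ≡ 7 − 4 = 3 (mod 9).
    Divide the congruence (and modulus) by g = 3: 4·t ≡ 1 (mod 3).
    Reduce coefficients mod 3: 1·t ≡ 1 (mod 3).
    So t ≡ 1 (mod 3).
    Then x = 4 + 12·1 = 16, valid modulo lcm(12, 9) = 36: x ≡ 16 (mod 36).
  Combine with x ≡ 1 (mod 15): gcd(36, 15) = 3; 1 - 16 = -15, which IS divisible by 3, so compatible.
    Write x = 16 + 36·t and substitute into x ≡ 1 (mod 15): 36·t ≡ 1 − 16 = -15 (mod 15).
    Divide the congruence (and modulus) by g = 3: 12·t ≡ -5 (mod 5).
    Reduce coefficients mod 5: 2·t ≡ 0 (mod 5).
    The inverse of 2 mod 5 is 3 (since 2·3 = 6 = 1·5 + 1), so t ≡ 3·0 = 0 ≡ 0 (mod 5).
    Then x = 16 + 36·0 = 16, valid modulo lcm(36, 15) = 180: x ≡ 16 (mod 180).
Verify: 16 mod 12 = 4, 16 mod 9 = 7, 16 mod 15 = 1.

x ≡ 16 (mod 180).


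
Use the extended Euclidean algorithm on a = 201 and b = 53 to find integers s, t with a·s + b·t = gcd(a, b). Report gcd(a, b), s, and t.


Euclidean algorithm on (201, 53) — divide until remainder is 0:
  201 = 3 · 53 + 42
  53 = 1 · 42 + 11
  42 = 3 · 11 + 9
  11 = 1 · 9 + 2
  9 = 4 · 2 + 1
  2 = 2 · 1 + 0
gcd(201, 53) = 1.
Track Bezout coefficients alongside the remainders: start with r₀ = 201 = a·1 + b·0 (s = 1, t = 0) and r₁ = 53 = a·0 + b·1 (s = 0, t = 1); each new remainder r_{k+1} = r_{k-1} − q_k·r_k inherits s_{k+1} = s_{k-1} − q_k·s_k, t_{k+1} = t_{k-1} − q_k·t_k, so r_k = a·s_k + b·t_k at every step:
  q = 3: r = 42, s = 1 − 3·0 = 1, t = 0 − 3·1 = -3  (check: 201·1 + 53·(-3) = 42)
  q = 1: r = 11, s = 0 − 1·1 = -1, t = 1 − 1·(-3) = 4  (check: 201·(-1) + 53·4 = 11)
  q = 3: r = 9, s = 1 − 3·(-1) = 4, t = -3 − 3·4 = -15  (check: 201·4 + 53·(-15) = 9)
  q = 1: r = 2, s = -1 − 1·4 = -5, t = 4 − 1·(-15) = 19  (check: 201·(-5) + 53·19 = 2)
  q = 4: r = 1, s = 4 − 4·(-5) = 24, t = -15 − 4·19 = -91  (check: 201·24 + 53·(-91) = 1)
The row with r = 1 (the gcd) gives the Bezout coefficients s = 24, t = -91.
Result: 201 · (24) + 53 · (-91) = 1.

gcd(201, 53) = 1; s = 24, t = -91 (check: 201·24 + 53·(-91) = 1).


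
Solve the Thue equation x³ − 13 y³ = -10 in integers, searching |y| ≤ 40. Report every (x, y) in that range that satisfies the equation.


The equation is x³ - 13y³ = -10. For fixed y, x³ = 13·y³ − 10, so a solution requires the RHS to be a perfect cube.
Strategy: iterate y from -40 to 40, compute RHS = 13·y³ − 10, and check whether it is a (positive or negative) perfect cube.
Check small values of y:
  y = 0: RHS = -10 is not a perfect cube.
  y = 1: RHS = 3 is not a perfect cube.
  y = -1: RHS = -23 is not a perfect cube.
  y = 2: RHS = 94 is not a perfect cube.
  y = -2: RHS = -114 is not a perfect cube.
  y = 3: RHS = 341 is not a perfect cube.
  y = -3: RHS = -361 is not a perfect cube.
Continuing the search up to |y| = 40 finds no solutions either.
No (x, y) in the scanned range satisfies the equation.

No integer solutions with |y| ≤ 40.


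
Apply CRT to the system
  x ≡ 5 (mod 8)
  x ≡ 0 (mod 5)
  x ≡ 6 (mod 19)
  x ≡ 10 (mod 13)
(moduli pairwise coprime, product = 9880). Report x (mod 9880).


Product of moduli M = 8 · 5 · 19 · 13 = 9880.
Merge one congruence at a time:
  Start: x ≡ 5 (mod 8).
  Combine with x ≡ 0 (mod 5); new modulus lcm = 40.
    Write x = 5 + 8·t and substitute into x ≡ 0 (mod 5): 8·t ≡ 0 − 5 = -5 (mod 5).
    Reduce coefficients mod 5: 3·t ≡ 0 (mod 5).
    The inverse of 3 mod 5 is 2 (since 3·2 = 6 = 1·5 + 1), so t ≡ 2·0 = 0 ≡ 0 (mod 5).
    Then x = 5 + 8·0 = 5, valid modulo lcm(8, 5) = 40: x ≡ 5 (mod 40).
  Combine with x ≡ 6 (mod 19); new modulus lcm = 760.
    Write x = 5 + 40·t and substitute into x ≡ 6 (mod 19): 40·t ≡ 6 − 5 = 1 (mod 19).
    Reduce coefficients mod 19: 2·t ≡ 1 (mod 19).
    The inverse of 2 mod 19 is 10 (since 2·10 = 20 = 1·19 + 1), so t ≡ 10·1 = 10 ≡ 10 (mod 19).
    Then x = 5 + 40·10 = 405, valid modulo lcm(40, 19) = 760: x ≡ 405 (mod 760).
  Combine with x ≡ 10 (mod 13); new modulus lcm = 9880.
    Write x = 405 + 760·t and substitute into x ≡ 10 (mod 13): 760·t ≡ 10 − 405 = -395 (mod 13).
    Reduce coefficients mod 13: 6·t ≡ 8 (mod 13).
    The inverse of 6 mod 13 is 11 (since 6·11 = 66 = 5·13 + 1), so t ≡ 11·8 = 88 ≡ 10 (mod 13).
    Then x = 405 + 760·10 = 8005, valid modulo lcm(760, 13) = 9880: x ≡ 8005 (mod 9880).
Verify against each original: 8005 mod 8 = 5, 8005 mod 5 = 0, 8005 mod 19 = 6, 8005 mod 13 = 10.

x ≡ 8005 (mod 9880).


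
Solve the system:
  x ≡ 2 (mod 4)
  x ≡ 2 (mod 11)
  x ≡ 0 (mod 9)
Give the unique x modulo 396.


Moduli 4, 11, 9 are pairwise coprime; by CRT there is a unique solution modulo M = 4 · 11 · 9 = 396.
Solve pairwise, accumulating the modulus:
  Start with x ≡ 2 (mod 4).
  Combine with x ≡ 2 (mod 11): since gcd(4, 11) = 1, we get a unique residue mod 44.
    Write x = 2 + 4·t and substitute into x ≡ 2 (mod 11): 4·t ≡ 2 − 2 = 0 (mod 11).
    The inverse of 4 mod 11 is 3 (since 4·3 = 12 = 1·11 + 1), so t ≡ 3·0 = 0 ≡ 0 (mod 11).
    Then x = 2 + 4·0 = 2, valid modulo lcm(4, 11) = 44: x ≡ 2 (mod 44).
  Combine with x ≡ 0 (mod 9): since gcd(44, 9) = 1, we get a unique residue mod 396.
    Write x = 2 + 44·t and substitute into x ≡ 0 (mod 9): 44·t ≡ 0 − 2 = -2 (mod 9).
    Reduce coefficients mod 9: 8·t ≡ 7 (mod 9).
    The inverse of 8 mod 9 is 8 (since 8·8 = 64 = 7·9 + 1), so t ≡ 8·7 = 56 ≡ 2 (mod 9).
    Then x = 2 + 44·2 = 90, valid modulo lcm(44, 9) = 396: x ≡ 90 (mod 396).
Verify: 90 mod 4 = 2 ✓, 90 mod 11 = 2 ✓, 90 mod 9 = 0 ✓.

x ≡ 90 (mod 396).


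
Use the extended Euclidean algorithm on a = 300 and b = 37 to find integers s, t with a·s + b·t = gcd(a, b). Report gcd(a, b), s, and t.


Euclidean algorithm on (300, 37) — divide until remainder is 0:
  300 = 8 · 37 + 4
  37 = 9 · 4 + 1
  4 = 4 · 1 + 0
gcd(300, 37) = 1.
Track Bezout coefficients alongside the remainders: start with r₀ = 300 = a·1 + b·0 (s = 1, t = 0) and r₁ = 37 = a·0 + b·1 (s = 0, t = 1); each new remainder r_{k+1} = r_{k-1} − q_k·r_k inherits s_{k+1} = s_{k-1} − q_k·s_k, t_{k+1} = t_{k-1} − q_k·t_k, so r_k = a·s_k + b·t_k at every step:
  q = 8: r = 4, s = 1 − 8·0 = 1, t = 0 − 8·1 = -8  (check: 300·1 + 37·(-8) = 4)
  q = 9: r = 1, s = 0 − 9·1 = -9, t = 1 − 9·(-8) = 73  (check: 300·(-9) + 37·73 = 1)
The row with r = 1 (the gcd) gives the Bezout coefficients s = -9, t = 73.
Result: 300 · (-9) + 37 · (73) = 1.

gcd(300, 37) = 1; s = -9, t = 73 (check: 300·(-9) + 37·73 = 1).


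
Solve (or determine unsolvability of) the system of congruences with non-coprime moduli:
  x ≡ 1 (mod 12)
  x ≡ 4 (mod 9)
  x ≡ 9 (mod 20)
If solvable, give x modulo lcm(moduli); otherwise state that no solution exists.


Moduli 12, 9, 20 are not pairwise coprime, so CRT works modulo lcm(m_i) when all pairwise compatibility conditions hold.
Pairwise compatibility: gcd(m_i, m_j) must divide a_i - a_j for every pair.
Merge one congruence at a time:
  Start: x ≡ 1 (mod 12).
  Combine with x ≡ 4 (mod 9): gcd(12, 9) = 3; 4 - 1 = 3, which IS divisible by 3, so compatible.
    Write x = 1 + 12·t and substitute into x ≡ 4 (mod 9): 12·t ≡ 4 − 1 = 3 (mod 9).
    Divide the congruence (and modulus) by g = 3: 4·t ≡ 1 (mod 3).
    Reduce coefficients mod 3: 1·t ≡ 1 (mod 3).
    So t ≡ 1 (mod 3).
    Then x = 1 + 12·1 = 13, valid modulo lcm(12, 9) = 36: x ≡ 13 (mod 36).
  Combine with x ≡ 9 (mod 20): gcd(36, 20) = 4; 9 - 13 = -4, which IS divisible by 4, so compatible.
    Write x = 13 + 36·t and substitute into x ≡ 9 (mod 20): 36·t ≡ 9 − 13 = -4 (mod 20).
    Divide the congruence (and modulus) by g = 4: 9·t ≡ -1 (mod 5).
    Reduce coefficients mod 5: 4·t ≡ 4 (mod 5).
    The inverse of 4 mod 5 is 4 (since 4·4 = 16 = 3·5 + 1), so t ≡ 4·4 = 16 ≡ 1 (mod 5).
    Then x = 13 + 36·1 = 49, valid modulo lcm(36, 20) = 180: x ≡ 49 (mod 180).
Verify: 49 mod 12 = 1, 49 mod 9 = 4, 49 mod 20 = 9.

x ≡ 49 (mod 180).


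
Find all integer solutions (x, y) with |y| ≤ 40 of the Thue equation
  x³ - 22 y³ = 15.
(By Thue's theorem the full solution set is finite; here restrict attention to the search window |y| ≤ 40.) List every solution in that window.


The equation is x³ - 22y³ = 15. For fixed y, x³ = 22·y³ + 15, so a solution requires the RHS to be a perfect cube.
Strategy: iterate y from -40 to 40, compute RHS = 22·y³ + 15, and check whether it is a (positive or negative) perfect cube.
Check small values of y:
  y = 0: RHS = 15 is not a perfect cube.
  y = 1: RHS = 37 is not a perfect cube.
  y = -1: RHS = -7 is not a perfect cube.
  y = 2: RHS = 191 is not a perfect cube.
  y = -2: RHS = -161 is not a perfect cube.
  y = 3: RHS = 609 is not a perfect cube.
  y = -3: RHS = -579 is not a perfect cube.
Continuing the search up to |y| = 40 finds no solutions either.
No (x, y) in the scanned range satisfies the equation.

No integer solutions with |y| ≤ 40.


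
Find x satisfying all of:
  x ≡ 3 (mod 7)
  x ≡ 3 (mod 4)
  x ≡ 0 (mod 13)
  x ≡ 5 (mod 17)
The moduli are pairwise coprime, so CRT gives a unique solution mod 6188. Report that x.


Product of moduli M = 7 · 4 · 13 · 17 = 6188.
Merge one congruence at a time:
  Start: x ≡ 3 (mod 7).
  Combine with x ≡ 3 (mod 4); new modulus lcm = 28.
    Write x = 3 + 7·t and substitute into x ≡ 3 (mod 4): 7·t ≡ 3 − 3 = 0 (mod 4).
    Reduce coefficients mod 4: 3·t ≡ 0 (mod 4).
    The inverse of 3 mod 4 is 3 (since 3·3 = 9 = 2·4 + 1), so t ≡ 3·0 = 0 ≡ 0 (mod 4).
    Then x = 3 + 7·0 = 3, valid modulo lcm(7, 4) = 28: x ≡ 3 (mod 28).
  Combine with x ≡ 0 (mod 13); new modulus lcm = 364.
    Write x = 3 + 28·t and substitute into x ≡ 0 (mod 13): 28·t ≡ 0 − 3 = -3 (mod 13).
    Reduce coefficients mod 13: 2·t ≡ 10 (mod 13).
    The inverse of 2 mod 13 is 7 (since 2·7 = 14 = 1·13 + 1), so t ≡ 7·10 = 70 ≡ 5 (mod 13).
    Then x = 3 + 28·5 = 143, valid modulo lcm(28, 13) = 364: x ≡ 143 (mod 364).
  Combine with x ≡ 5 (mod 17); new modulus lcm = 6188.
    Write x = 143 + 364·t and substitute into x ≡ 5 (mod 17): 364·t ≡ 5 − 143 = -138 (mod 17).
    Reduce coefficients mod 17: 7·t ≡ 15 (mod 17).
    The inverse of 7 mod 17 is 5 (since 7·5 = 35 = 2·17 + 1), so t ≡ 5·15 = 75 ≡ 7 (mod 17).
    Then x = 143 + 364·7 = 2691, valid modulo lcm(364, 17) = 6188: x ≡ 2691 (mod 6188).
Verify against each original: 2691 mod 7 = 3, 2691 mod 4 = 3, 2691 mod 13 = 0, 2691 mod 17 = 5.

x ≡ 2691 (mod 6188).


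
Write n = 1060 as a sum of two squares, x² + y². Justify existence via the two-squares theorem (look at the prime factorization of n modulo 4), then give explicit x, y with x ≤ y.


Step 1: Factor n = 1060 = 2^2 · 5 · 53.
Step 2: Check the mod-4 condition on each prime factor: 2 = 2 (special); 5 ≡ 1 (mod 4), exponent 1; 53 ≡ 1 (mod 4), exponent 1.
All primes ≡ 3 (mod 4) appear to even exponent (or don't appear), so by the two-squares theorem n IS expressible as a sum of two squares.
Step 3: Build a representation. Group n = k² · m with k = 2 and m = 5 · 53 = 265 (a product of primes ≡ 1 (mod 4)); a representation of m scales to one of n via (k·x)² + (k·y)² = k²(x² + y²). Each prime p ≡ 1 (mod 4) is itself a sum of two squares; find a² by testing p − a² for a perfect square:
  5: 5 − 1² = 4 = 2² ⇒ 5 = 1² + 2².
  53: 53 − 1² = 52, 53 − 2² = 49 = 7² ⇒ 53 = 2² + 7².
  Combine using the Brahmagupta–Fibonacci identity (a² + b²)(c² + d²) = (ac − bd)² + (ad + bc)² = (ac + bd)² + (ad − bc)²:
  5 · 53 = 265: from (1² + 2²)(2² + 7²), take (1·2 − 2·7, 1·7 + 2·2) = (2 − 14, 7 + 4) = (-12, 11); dropping signs (only squares matter) gives (12, 11); check 12² + 11² = 144 + 121 = 265 ✓.
  Scale by k = 2: (2·12, 2·11) = (24, 22).
Step 4: Order so x ≤ y and verify: 22² + 24² = 484 + 576 = 1060 = n. ✓

n = 1060 = 22² + 24² (one valid representation with x ≤ y).


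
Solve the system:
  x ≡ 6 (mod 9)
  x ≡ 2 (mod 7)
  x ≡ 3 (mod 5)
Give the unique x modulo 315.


Moduli 9, 7, 5 are pairwise coprime; by CRT there is a unique solution modulo M = 9 · 7 · 5 = 315.
Solve pairwise, accumulating the modulus:
  Start with x ≡ 6 (mod 9).
  Combine with x ≡ 2 (mod 7): since gcd(9, 7) = 1, we get a unique residue mod 63.
    Write x = 6 + 9·t and substitute into x ≡ 2 (mod 7): 9·t ≡ 2 − 6 = -4 (mod 7).
    Reduce coefficients mod 7: 2·t ≡ 3 (mod 7).
    The inverse of 2 mod 7 is 4 (since 2·4 = 8 = 1·7 + 1), so t ≡ 4·3 = 12 ≡ 5 (mod 7).
    Then x = 6 + 9·5 = 51, valid modulo lcm(9, 7) = 63: x ≡ 51 (mod 63).
  Combine with x ≡ 3 (mod 5): since gcd(63, 5) = 1, we get a unique residue mod 315.
    Write x = 51 + 63·t and substitute into x ≡ 3 (mod 5): 63·t ≡ 3 − 51 = -48 (mod 5).
    Reduce coefficients mod 5: 3·t ≡ 2 (mod 5).
    The inverse of 3 mod 5 is 2 (since 3·2 = 6 = 1·5 + 1), so t ≡ 2·2 = 4 ≡ 4 (mod 5).
    Then x = 51 + 63·4 = 303, valid modulo lcm(63, 5) = 315: x ≡ 303 (mod 315).
Verify: 303 mod 9 = 6 ✓, 303 mod 7 = 2 ✓, 303 mod 5 = 3 ✓.

x ≡ 303 (mod 315).


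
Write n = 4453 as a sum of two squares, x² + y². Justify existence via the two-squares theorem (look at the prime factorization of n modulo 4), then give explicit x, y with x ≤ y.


Step 1: Factor n = 4453 = 61 · 73.
Step 2: Check the mod-4 condition on each prime factor: 61 ≡ 1 (mod 4), exponent 1; 73 ≡ 1 (mod 4), exponent 1.
All primes ≡ 3 (mod 4) appear to even exponent (or don't appear), so by the two-squares theorem n IS expressible as a sum of two squares.
Step 3: Build a representation. Here n = 61 · 73 is a product of primes ≡ 1 (mod 4). Each prime p ≡ 1 (mod 4) is itself a sum of two squares; find a² by testing p − a² for a perfect square:
  61: 61 − 1² = 60, 61 − 2² = 57, 61 − 3² = 52, 61 − 4² = 45, 61 − 5² = 36 = 6² ⇒ 61 = 5² + 6².
  73: 73 − 1² = 72, 73 − 2² = 69, 73 − 3² = 64 = 8² ⇒ 73 = 3² + 8².
  Combine using the Brahmagupta–Fibonacci identity (a² + b²)(c² + d²) = (ac − bd)² + (ad + bc)² = (ac + bd)² + (ad − bc)²:
  61 · 73 = 4453: from (5² + 6²)(3² + 8²), take (5·3 − 6·8, 5·8 + 6·3) = (15 − 48, 40 + 18) = (-33, 58); dropping signs (only squares matter) gives (33, 58); check 33² + 58² = 1089 + 3364 = 4453 ✓.
Step 4: Order so x ≤ y and verify: 33² + 58² = 1089 + 3364 = 4453 = n. ✓

n = 4453 = 33² + 58² (one valid representation with x ≤ y).


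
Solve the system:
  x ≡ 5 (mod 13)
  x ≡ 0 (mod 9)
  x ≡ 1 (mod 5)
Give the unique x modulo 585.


Moduli 13, 9, 5 are pairwise coprime; by CRT there is a unique solution modulo M = 13 · 9 · 5 = 585.
Solve pairwise, accumulating the modulus:
  Start with x ≡ 5 (mod 13).
  Combine with x ≡ 0 (mod 9): since gcd(13, 9) = 1, we get a unique residue mod 117.
    Write x = 5 + 13·t and substitute into x ≡ 0 (mod 9): 13·t ≡ 0 − 5 = -5 (mod 9).
    Reduce coefficients mod 9: 4·t ≡ 4 (mod 9).
    The inverse of 4 mod 9 is 7 (since 4·7 = 28 = 3·9 + 1), so t ≡ 7·4 = 28 ≡ 1 (mod 9).
    Then x = 5 + 13·1 = 18, valid modulo lcm(13, 9) = 117: x ≡ 18 (mod 117).
  Combine with x ≡ 1 (mod 5): since gcd(117, 5) = 1, we get a unique residue mod 585.
    Write x = 18 + 117·t and substitute into x ≡ 1 (mod 5): 117·t ≡ 1 − 18 = -17 (mod 5).
    Reduce coefficients mod 5: 2·t ≡ 3 (mod 5).
    The inverse of 2 mod 5 is 3 (since 2·3 = 6 = 1·5 + 1), so t ≡ 3·3 = 9 ≡ 4 (mod 5).
    Then x = 18 + 117·4 = 486, valid modulo lcm(117, 5) = 585: x ≡ 486 (mod 585).
Verify: 486 mod 13 = 5 ✓, 486 mod 9 = 0 ✓, 486 mod 5 = 1 ✓.

x ≡ 486 (mod 585).


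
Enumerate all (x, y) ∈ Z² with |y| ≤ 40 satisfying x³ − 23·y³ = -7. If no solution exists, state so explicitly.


The equation is x³ - 23y³ = -7. For fixed y, x³ = 23·y³ − 7, so a solution requires the RHS to be a perfect cube.
Strategy: iterate y from -40 to 40, compute RHS = 23·y³ − 7, and check whether it is a (positive or negative) perfect cube.
Check small values of y:
  y = 0: RHS = -7 is not a perfect cube.
  y = 1: RHS = 16 is not a perfect cube.
  y = -1: RHS = -30 is not a perfect cube.
  y = 2: RHS = 177 is not a perfect cube.
  y = -2: RHS = -191 is not a perfect cube.
  y = 3: RHS = 614 is not a perfect cube.
  y = -3: RHS = -628 is not a perfect cube.
Continuing the search up to |y| = 40 finds no solutions either.
No (x, y) in the scanned range satisfies the equation.

No integer solutions with |y| ≤ 40.


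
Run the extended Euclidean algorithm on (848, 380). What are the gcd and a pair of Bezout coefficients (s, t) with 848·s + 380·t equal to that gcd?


Euclidean algorithm on (848, 380) — divide until remainder is 0:
  848 = 2 · 380 + 88
  380 = 4 · 88 + 28
  88 = 3 · 28 + 4
  28 = 7 · 4 + 0
gcd(848, 380) = 4.
Track Bezout coefficients alongside the remainders: start with r₀ = 848 = a·1 + b·0 (s = 1, t = 0) and r₁ = 380 = a·0 + b·1 (s = 0, t = 1); each new remainder r_{k+1} = r_{k-1} − q_k·r_k inherits s_{k+1} = s_{k-1} − q_k·s_k, t_{k+1} = t_{k-1} − q_k·t_k, so r_k = a·s_k + b·t_k at every step:
  q = 2: r = 88, s = 1 − 2·0 = 1, t = 0 − 2·1 = -2  (check: 848·1 + 380·(-2) = 88)
  q = 4: r = 28, s = 0 − 4·1 = -4, t = 1 − 4·(-2) = 9  (check: 848·(-4) + 380·9 = 28)
  q = 3: r = 4, s = 1 − 3·(-4) = 13, t = -2 − 3·9 = -29  (check: 848·13 + 380·(-29) = 4)
The row with r = 4 (the gcd) gives the Bezout coefficients s = 13, t = -29.
Result: 848 · (13) + 380 · (-29) = 4.

gcd(848, 380) = 4; s = 13, t = -29 (check: 848·13 + 380·(-29) = 4).


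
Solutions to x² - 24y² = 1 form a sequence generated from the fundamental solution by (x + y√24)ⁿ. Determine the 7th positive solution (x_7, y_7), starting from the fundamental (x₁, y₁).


Step 1: Find the fundamental solution (x₁, y₁) of x² - 24y² = 1.
  Expand √24 as a continued fraction. a₀ = ⌊√24⌋ = 4; iterate m_{k+1} = d_k·a_k − m_k, d_{k+1} = (24 − m_{k+1}²)/d_k, a_{k+1} = ⌊(a₀ + m_{k+1})/d_{k+1}⌋ (starting m₀ = 0, d₀ = 1), with convergents p_k = a_k·p_{k-1} + p_{k-2}, q_k = a_k·q_{k-1} + q_{k-2} (p₋₁ = 1, q₋₁ = 0):
  k = 0: a₀ = 4; p₀/q₀ = 4/1; p₀² − 24·q₀² = 16 − 24 = -8.
  k = 1: m = 4, d = 8, a = ⌊(4 + 4)/8⌋ = 1; p/q = (1·4 + 1)/(1·1 + 0) = 5/1; p² − 24·q² = 25 − 24 = 1.
  The first convergent with p² − 24·q² = 1 gives the fundamental solution (x₁, y₁) = (5, 1).
Step 2: Apply the recurrence (x_{n+1}, y_{n+1}) = (x₁x_n + 24y₁y_n, x₁y_n + y₁x_n) repeatedly.
  From (x_1, y_1) = (5, 1): x_2 = 5·5 + 24·1·1 = 49; y_2 = 5·1 + 1·5 = 10.
  From (x_2, y_2) = (49, 10): x_3 = 5·49 + 24·1·10 = 485; y_3 = 5·10 + 1·49 = 99.
  From (x_3, y_3) = (485, 99): x_4 = 5·485 + 24·1·99 = 4801; y_4 = 5·99 + 1·485 = 980.
  From (x_4, y_4) = (4801, 980): x_5 = 5·4801 + 24·1·980 = 47525; y_5 = 5·980 + 1·4801 = 9701.
  From (x_5, y_5) = (47525, 9701): x_6 = 5·47525 + 24·1·9701 = 470449; y_6 = 5·9701 + 1·47525 = 96030.
  From (x_6, y_6) = (470449, 96030): x_7 = 5·470449 + 24·1·96030 = 4656965; y_7 = 5·96030 + 1·470449 = 950599.
Step 3: Verify x_7² - 24·y_7² = 21687323011225 - 21687323011224 = 1 (should be 1). ✓

(x_1, y_1) = (5, 1); (x_7, y_7) = (4656965, 950599).


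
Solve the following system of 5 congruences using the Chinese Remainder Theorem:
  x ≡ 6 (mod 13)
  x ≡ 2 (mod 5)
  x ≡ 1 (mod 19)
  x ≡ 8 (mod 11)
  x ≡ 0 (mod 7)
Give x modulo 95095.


Product of moduli M = 13 · 5 · 19 · 11 · 7 = 95095.
Merge one congruence at a time:
  Start: x ≡ 6 (mod 13).
  Combine with x ≡ 2 (mod 5); new modulus lcm = 65.
    Write x = 6 + 13·t and substitute into x ≡ 2 (mod 5): 13·t ≡ 2 − 6 = -4 (mod 5).
    Reduce coefficients mod 5: 3·t ≡ 1 (mod 5).
    The inverse of 3 mod 5 is 2 (since 3·2 = 6 = 1·5 + 1), so t ≡ 2·1 = 2 ≡ 2 (mod 5).
    Then x = 6 + 13·2 = 32, valid modulo lcm(13, 5) = 65: x ≡ 32 (mod 65).
  Combine with x ≡ 1 (mod 19); new modulus lcm = 1235.
    Write x = 32 + 65·t and substitute into x ≡ 1 (mod 19): 65·t ≡ 1 − 32 = -31 (mod 19).
    Reduce coefficients mod 19: 8·t ≡ 7 (mod 19).
    The inverse of 8 mod 19 is 12 (since 8·12 = 96 = 5·19 + 1), so t ≡ 12·7 = 84 ≡ 8 (mod 19).
    Then x = 32 + 65·8 = 552, valid modulo lcm(65, 19) = 1235: x ≡ 552 (mod 1235).
  Combine with x ≡ 8 (mod 11); new modulus lcm = 13585.
    Write x = 552 + 1235·t and substitute into x ≡ 8 (mod 11): 1235·t ≡ 8 − 552 = -544 (mod 11).
    Reduce coefficients mod 11: 3·t ≡ 6 (mod 11).
    The inverse of 3 mod 11 is 4 (since 3·4 = 12 = 1·11 + 1), so t ≡ 4·6 = 24 ≡ 2 (mod 11).
    Then x = 552 + 1235·2 = 3022, valid modulo lcm(1235, 11) = 13585: x ≡ 3022 (mod 13585).
  Combine with x ≡ 0 (mod 7); new modulus lcm = 95095.
    Write x = 3022 + 13585·t and substitute into x ≡ 0 (mod 7): 13585·t ≡ 0 − 3022 = -3022 (mod 7).
    Reduce coefficients mod 7: 5·t ≡ 2 (mod 7).
    The inverse of 5 mod 7 is 3 (since 5·3 = 15 = 2·7 + 1), so t ≡ 3·2 = 6 ≡ 6 (mod 7).
    Then x = 3022 + 13585·6 = 84532, valid modulo lcm(13585, 7) = 95095: x ≡ 84532 (mod 95095).
Verify against each original: 84532 mod 13 = 6, 84532 mod 5 = 2, 84532 mod 19 = 1, 84532 mod 11 = 8, 84532 mod 7 = 0.

x ≡ 84532 (mod 95095).


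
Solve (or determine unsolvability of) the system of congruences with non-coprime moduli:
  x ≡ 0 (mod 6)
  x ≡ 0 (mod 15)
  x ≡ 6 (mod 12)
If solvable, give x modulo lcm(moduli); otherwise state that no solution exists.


Moduli 6, 15, 12 are not pairwise coprime, so CRT works modulo lcm(m_i) when all pairwise compatibility conditions hold.
Pairwise compatibility: gcd(m_i, m_j) must divide a_i - a_j for every pair.
Merge one congruence at a time:
  Start: x ≡ 0 (mod 6).
  Combine with x ≡ 0 (mod 15): gcd(6, 15) = 3; 0 - 0 = 0, which IS divisible by 3, so compatible.
    Write x = 0 + 6·t and substitute into x ≡ 0 (mod 15): 6·t ≡ 0 − 0 = 0 (mod 15).
    Divide the congruence (and modulus) by g = 3: 2·t ≡ 0 (mod 5).
    The inverse of 2 mod 5 is 3 (since 2·3 = 6 = 1·5 + 1), so t ≡ 3·0 = 0 ≡ 0 (mod 5).
    Then x = 0 + 6·0 = 0, valid modulo lcm(6, 15) = 30: x ≡ 0 (mod 30).
  Combine with x ≡ 6 (mod 12): gcd(30, 12) = 6; 6 - 0 = 6, which IS divisible by 6, so compatible.
    Write x = 0 + 30·t and substitute into x ≡ 6 (mod 12): 30·t ≡ 6 − 0 = 6 (mod 12).
    Divide the congruence (and modulus) by g = 6: 5·t ≡ 1 (mod 2).
    Reduce coefficients mod 2: 1·t ≡ 1 (mod 2).
    So t ≡ 1 (mod 2).
    Then x = 0 + 30·1 = 30, valid modulo lcm(30, 12) = 60: x ≡ 30 (mod 60).
Verify: 30 mod 6 = 0, 30 mod 15 = 0, 30 mod 12 = 6.

x ≡ 30 (mod 60).


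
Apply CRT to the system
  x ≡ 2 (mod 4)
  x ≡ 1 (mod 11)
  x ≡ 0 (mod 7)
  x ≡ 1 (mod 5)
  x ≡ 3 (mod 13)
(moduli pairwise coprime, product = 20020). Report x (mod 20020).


Product of moduli M = 4 · 11 · 7 · 5 · 13 = 20020.
Merge one congruence at a time:
  Start: x ≡ 2 (mod 4).
  Combine with x ≡ 1 (mod 11); new modulus lcm = 44.
    Write x = 2 + 4·t and substitute into x ≡ 1 (mod 11): 4·t ≡ 1 − 2 = -1 (mod 11).
    Reduce coefficients mod 11: 4·t ≡ 10 (mod 11).
    The inverse of 4 mod 11 is 3 (since 4·3 = 12 = 1·11 + 1), so t ≡ 3·10 = 30 ≡ 8 (mod 11).
    Then x = 2 + 4·8 = 34, valid modulo lcm(4, 11) = 44: x ≡ 34 (mod 44).
  Combine with x ≡ 0 (mod 7); new modulus lcm = 308.
    Write x = 34 + 44·t and substitute into x ≡ 0 (mod 7): 44·t ≡ 0 − 34 = -34 (mod 7).
    Reduce coefficients mod 7: 2·t ≡ 1 (mod 7).
    The inverse of 2 mod 7 is 4 (since 2·4 = 8 = 1·7 + 1), so t ≡ 4·1 = 4 ≡ 4 (mod 7).
    Then x = 34 + 44·4 = 210, valid modulo lcm(44, 7) = 308: x ≡ 210 (mod 308).
  Combine with x ≡ 1 (mod 5); new modulus lcm = 1540.
    Write x = 210 + 308·t and substitute into x ≡ 1 (mod 5): 308·t ≡ 1 − 210 = -209 (mod 5).
    Reduce coefficients mod 5: 3·t ≡ 1 (mod 5).
    The inverse of 3 mod 5 is 2 (since 3·2 = 6 = 1·5 + 1), so t ≡ 2·1 = 2 ≡ 2 (mod 5).
    Then x = 210 + 308·2 = 826, valid modulo lcm(308, 5) = 1540: x ≡ 826 (mod 1540).
  Combine with x ≡ 3 (mod 13); new modulus lcm = 20020.
    Write x = 826 + 1540·t and substitute into x ≡ 3 (mod 13): 1540·t ≡ 3 − 826 = -823 (mod 13).
    Reduce coefficients mod 13: 6·t ≡ 9 (mod 13).
    The inverse of 6 mod 13 is 11 (since 6·11 = 66 = 5·13 + 1), so t ≡ 11·9 = 99 ≡ 8 (mod 13).
    Then x = 826 + 1540·8 = 13146, valid modulo lcm(1540, 13) = 20020: x ≡ 13146 (mod 20020).
Verify against each original: 13146 mod 4 = 2, 13146 mod 11 = 1, 13146 mod 7 = 0, 13146 mod 5 = 1, 13146 mod 13 = 3.

x ≡ 13146 (mod 20020).


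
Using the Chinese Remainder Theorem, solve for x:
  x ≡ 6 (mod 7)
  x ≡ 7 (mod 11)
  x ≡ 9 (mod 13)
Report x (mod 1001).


Moduli 7, 11, 13 are pairwise coprime; by CRT there is a unique solution modulo M = 7 · 11 · 13 = 1001.
Solve pairwise, accumulating the modulus:
  Start with x ≡ 6 (mod 7).
  Combine with x ≡ 7 (mod 11): since gcd(7, 11) = 1, we get a unique residue mod 77.
    Write x = 6 + 7·t and substitute into x ≡ 7 (mod 11): 7·t ≡ 7 − 6 = 1 (mod 11).
    The inverse of 7 mod 11 is 8 (since 7·8 = 56 = 5·11 + 1), so t ≡ 8·1 = 8 ≡ 8 (mod 11).
    Then x = 6 + 7·8 = 62, valid modulo lcm(7, 11) = 77: x ≡ 62 (mod 77).
  Combine with x ≡ 9 (mod 13): since gcd(77, 13) = 1, we get a unique residue mod 1001.
    Write x = 62 + 77·t and substitute into x ≡ 9 (mod 13): 77·t ≡ 9 − 62 = -53 (mod 13).
    Reduce coefficients mod 13: 12·t ≡ 12 (mod 13).
    The inverse of 12 mod 13 is 12 (since 12·12 = 144 = 11·13 + 1), so t ≡ 12·12 = 144 ≡ 1 (mod 13).
    Then x = 62 + 77·1 = 139, valid modulo lcm(77, 13) = 1001: x ≡ 139 (mod 1001).
Verify: 139 mod 7 = 6 ✓, 139 mod 11 = 7 ✓, 139 mod 13 = 9 ✓.

x ≡ 139 (mod 1001).


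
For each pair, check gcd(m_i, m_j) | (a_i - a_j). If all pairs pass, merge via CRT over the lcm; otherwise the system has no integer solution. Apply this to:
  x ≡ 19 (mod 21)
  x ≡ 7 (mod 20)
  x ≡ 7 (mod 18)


Moduli 21, 20, 18 are not pairwise coprime, so CRT works modulo lcm(m_i) when all pairwise compatibility conditions hold.
Pairwise compatibility: gcd(m_i, m_j) must divide a_i - a_j for every pair.
Merge one congruence at a time:
  Start: x ≡ 19 (mod 21).
  Combine with x ≡ 7 (mod 20): gcd(21, 20) = 1; 7 - 19 = -12, which IS divisible by 1, so compatible.
    Write x = 19 + 21·t and substitute into x ≡ 7 (mod 20): 21·t ≡ 7 − 19 = -12 (mod 20).
    Reduce coefficients mod 20: 1·t ≡ 8 (mod 20).
    So t ≡ 8 (mod 20).
    Then x = 19 + 21·8 = 187, valid modulo lcm(21, 20) = 420: x ≡ 187 (mod 420).
  Combine with x ≡ 7 (mod 18): gcd(420, 18) = 6; 7 - 187 = -180, which IS divisible by 6, so compatible.
    Write x = 187 + 420·t and substitute into x ≡ 7 (mod 18): 420·t ≡ 7 − 187 = -180 (mod 18).
    Divide the congruence (and modulus) by g = 6: 70·t ≡ -30 (mod 3).
    Reduce coefficients mod 3: 1·t ≡ 0 (mod 3).
    So t ≡ 0 (mod 3).
    Then x = 187 + 420·0 = 187, valid modulo lcm(420, 18) = 1260: x ≡ 187 (mod 1260).
Verify: 187 mod 21 = 19, 187 mod 20 = 7, 187 mod 18 = 7.

x ≡ 187 (mod 1260).


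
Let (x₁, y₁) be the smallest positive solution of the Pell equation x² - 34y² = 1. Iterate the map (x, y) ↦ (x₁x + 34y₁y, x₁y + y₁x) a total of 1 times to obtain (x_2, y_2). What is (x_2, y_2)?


Step 1: Find the fundamental solution (x₁, y₁) of x² - 34y² = 1.
  Expand √34 as a continued fraction. a₀ = ⌊√34⌋ = 5; iterate m_{k+1} = d_k·a_k − m_k, d_{k+1} = (34 − m_{k+1}²)/d_k, a_{k+1} = ⌊(a₀ + m_{k+1})/d_{k+1}⌋ (starting m₀ = 0, d₀ = 1), with convergents p_k = a_k·p_{k-1} + p_{k-2}, q_k = a_k·q_{k-1} + q_{k-2} (p₋₁ = 1, q₋₁ = 0):
  k = 0: a₀ = 5; p₀/q₀ = 5/1; p₀² − 34·q₀² = 25 − 34 = -9.
  k = 1: m = 5, d = 9, a = ⌊(5 + 5)/9⌋ = 1; p/q = (1·5 + 1)/(1·1 + 0) = 6/1; p² − 34·q² = 36 − 34 = 2.
  k = 2: m = 4, d = 2, a = ⌊(5 + 4)/2⌋ = 4; p/q = (4·6 + 5)/(4·1 + 1) = 29/5; p² − 34·q² = 841 − 850 = -9.
  k = 3: m = 4, d = 9, a = ⌊(5 + 4)/9⌋ = 1; p/q = (1·29 + 6)/(1·5 + 1) = 35/6; p² − 34·q² = 1225 − 1224 = 1.
  The first convergent with p² − 34·q² = 1 gives the fundamental solution (x₁, y₁) = (35, 6).
Step 2: Apply the recurrence (x_{n+1}, y_{n+1}) = (x₁x_n + 34y₁y_n, x₁y_n + y₁x_n) repeatedly.
  From (x_1, y_1) = (35, 6): x_2 = 35·35 + 34·6·6 = 2449; y_2 = 35·6 + 6·35 = 420.
Step 3: Verify x_2² - 34·y_2² = 5997601 - 5997600 = 1 (should be 1). ✓

(x_1, y_1) = (35, 6); (x_2, y_2) = (2449, 420).
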